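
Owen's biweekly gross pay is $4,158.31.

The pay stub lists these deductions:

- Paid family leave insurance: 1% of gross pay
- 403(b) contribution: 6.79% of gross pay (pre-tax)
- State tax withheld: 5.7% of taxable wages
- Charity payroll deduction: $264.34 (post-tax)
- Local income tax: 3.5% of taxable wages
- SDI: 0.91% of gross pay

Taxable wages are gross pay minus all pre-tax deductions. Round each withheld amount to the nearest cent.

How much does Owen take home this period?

403(b) contribution: $4,158.31 × 0.0679 = $282.35
Taxable wages = $4,158.31 − $282.35 = $3,875.96
State tax withheld: $3,875.96 × 0.057 = $220.93
Local income tax: $3,875.96 × 0.035 = $135.66
Paid family leave insurance: $4,158.31 × 0.01 = $41.58
SDI: $4,158.31 × 0.0091 = $37.84
Charity payroll deduction: $264.34
Total deductions = $282.35 + $220.93 + $135.66 + $41.58 + $37.84 + $264.34 = $982.70
Net pay = $4,158.31 − $982.70 = $3,175.61

$3,175.61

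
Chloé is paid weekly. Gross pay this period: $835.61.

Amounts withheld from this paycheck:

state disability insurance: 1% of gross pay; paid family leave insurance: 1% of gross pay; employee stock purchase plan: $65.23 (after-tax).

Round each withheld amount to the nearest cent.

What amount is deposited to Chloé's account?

Paid family leave insurance: $835.61 × 0.01 = $8.36
State disability insurance: $835.61 × 0.01 = $8.36
Employee stock purchase plan: $65.23
Total deductions = $8.36 + $8.36 + $65.23 = $81.95
Net pay = $835.61 − $81.95 = $753.66

$753.66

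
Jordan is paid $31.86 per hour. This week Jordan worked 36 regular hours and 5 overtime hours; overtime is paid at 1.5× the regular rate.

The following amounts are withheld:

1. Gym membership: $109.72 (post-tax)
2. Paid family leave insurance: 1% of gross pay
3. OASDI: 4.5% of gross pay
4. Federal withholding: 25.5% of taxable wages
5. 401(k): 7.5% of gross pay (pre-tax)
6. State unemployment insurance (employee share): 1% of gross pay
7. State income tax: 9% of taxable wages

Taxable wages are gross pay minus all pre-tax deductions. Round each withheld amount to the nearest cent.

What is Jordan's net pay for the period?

$639.88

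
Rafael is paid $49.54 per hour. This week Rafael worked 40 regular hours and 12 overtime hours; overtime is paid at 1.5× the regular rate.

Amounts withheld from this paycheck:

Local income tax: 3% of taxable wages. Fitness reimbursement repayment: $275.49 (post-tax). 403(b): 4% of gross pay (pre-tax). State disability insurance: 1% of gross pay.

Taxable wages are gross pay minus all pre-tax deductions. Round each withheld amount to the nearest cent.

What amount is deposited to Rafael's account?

$2,371.42

Regular pay: 40 × $49.54 = $1,981.60
Overtime pay: 12 × $49.54 × 1.5 = $891.72
Gross pay = $1,981.60 + $891.72 = $2,873.32
403(b): $2,873.32 × 0.04 = $114.93
Taxable wages = $2,873.32 − $114.93 = $2,758.39
Local income tax: $2,758.39 × 0.03 = $82.75
State disability insurance: $2,873.32 × 0.01 = $28.73
Fitness reimbursement repayment: $275.49
Total deductions = $114.93 + $82.75 + $28.73 + $275.49 = $501.90
Net pay = $2,873.32 − $501.90 = $2,371.42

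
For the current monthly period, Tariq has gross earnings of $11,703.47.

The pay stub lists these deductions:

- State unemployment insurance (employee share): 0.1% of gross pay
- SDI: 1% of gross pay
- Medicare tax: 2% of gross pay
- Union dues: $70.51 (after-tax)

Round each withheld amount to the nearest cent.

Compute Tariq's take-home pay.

SDI: $11,703.47 × 0.01 = $117.03
State unemployment insurance (employee share): $11,703.47 × 0.001 = $11.70
Medicare tax: $11,703.47 × 0.02 = $234.07
Union dues: $70.51
Total deductions = $117.03 + $11.70 + $234.07 + $70.51 = $433.31
Net pay = $11,703.47 − $433.31 = $11,270.16

$11,270.16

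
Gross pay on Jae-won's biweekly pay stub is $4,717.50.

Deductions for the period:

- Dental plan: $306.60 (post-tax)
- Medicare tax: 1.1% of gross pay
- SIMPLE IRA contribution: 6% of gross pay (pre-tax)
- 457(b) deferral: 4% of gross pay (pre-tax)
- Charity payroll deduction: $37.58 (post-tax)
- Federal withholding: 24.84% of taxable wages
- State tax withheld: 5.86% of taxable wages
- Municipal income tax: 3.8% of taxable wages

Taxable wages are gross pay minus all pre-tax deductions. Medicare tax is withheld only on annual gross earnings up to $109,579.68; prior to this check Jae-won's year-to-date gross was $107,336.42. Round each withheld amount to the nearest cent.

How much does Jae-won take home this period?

457(b) deferral: $4,717.50 × 0.04 = $188.70
SIMPLE IRA contribution: $4,717.50 × 0.06 = $283.05
Pre-tax total = $188.70 + $283.05 = $471.75
Taxable wages = $4,717.50 − $471.75 = $4,245.75
State tax withheld: $4,245.75 × 0.0586 = $248.80
Federal withholding: $4,245.75 × 0.2484 = $1,054.64
Municipal income tax: $4,245.75 × 0.038 = $161.34
Medicare tax: only $109,579.68 − $107,336.42 = $2,243.26 of this check is subject → $2,243.26 × 0.011 = $24.68
Charity payroll deduction: $37.58
Dental plan: $306.60
Total deductions = $188.70 + $283.05 + $248.80 + $1,054.64 + $161.34 + $24.68 + $37.58 + $306.60 = $2,305.39
Net pay = $4,717.50 − $2,305.39 = $2,412.11

$2,412.11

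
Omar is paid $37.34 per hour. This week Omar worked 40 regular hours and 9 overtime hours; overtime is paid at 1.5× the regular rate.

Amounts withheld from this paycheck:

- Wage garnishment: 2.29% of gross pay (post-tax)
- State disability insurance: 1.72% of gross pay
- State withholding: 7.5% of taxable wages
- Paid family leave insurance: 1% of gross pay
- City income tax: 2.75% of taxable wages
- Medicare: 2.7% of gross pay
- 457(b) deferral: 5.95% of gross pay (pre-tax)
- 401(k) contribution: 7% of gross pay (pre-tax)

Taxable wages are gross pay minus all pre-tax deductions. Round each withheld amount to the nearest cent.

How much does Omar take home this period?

Regular pay: 40 × $37.34 = $1,493.60
Overtime pay: 9 × $37.34 × 1.5 = $504.09
Gross pay = $1,493.60 + $504.09 = $1,997.69
401(k) contribution: $1,997.69 × 0.07 = $139.84
457(b) deferral: $1,997.69 × 0.0595 = $118.86
Pre-tax total = $139.84 + $118.86 = $258.70
Taxable wages = $1,997.69 − $258.70 = $1,738.99
State withholding: $1,738.99 × 0.075 = $130.42
City income tax: $1,738.99 × 0.0275 = $47.82
State disability insurance: $1,997.69 × 0.0172 = $34.36
Paid family leave insurance: $1,997.69 × 0.01 = $19.98
Medicare: $1,997.69 × 0.027 = $53.94
Wage garnishment: $1,997.69 × 0.0229 = $45.75
Total deductions = $139.84 + $118.86 + $130.42 + $47.82 + $34.36 + $19.98 + $53.94 + $45.75 = $590.97
Net pay = $1,997.69 − $590.97 = $1,406.72

$1,406.72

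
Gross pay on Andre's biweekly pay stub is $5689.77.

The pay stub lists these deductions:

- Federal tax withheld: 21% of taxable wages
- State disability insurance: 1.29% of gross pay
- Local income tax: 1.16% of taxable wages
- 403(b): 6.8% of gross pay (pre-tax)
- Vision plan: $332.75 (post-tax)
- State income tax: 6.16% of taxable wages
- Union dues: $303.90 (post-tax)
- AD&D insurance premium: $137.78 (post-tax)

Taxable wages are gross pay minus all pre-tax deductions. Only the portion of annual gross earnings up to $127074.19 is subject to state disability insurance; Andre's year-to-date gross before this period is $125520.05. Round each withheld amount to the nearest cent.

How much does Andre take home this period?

$3006.62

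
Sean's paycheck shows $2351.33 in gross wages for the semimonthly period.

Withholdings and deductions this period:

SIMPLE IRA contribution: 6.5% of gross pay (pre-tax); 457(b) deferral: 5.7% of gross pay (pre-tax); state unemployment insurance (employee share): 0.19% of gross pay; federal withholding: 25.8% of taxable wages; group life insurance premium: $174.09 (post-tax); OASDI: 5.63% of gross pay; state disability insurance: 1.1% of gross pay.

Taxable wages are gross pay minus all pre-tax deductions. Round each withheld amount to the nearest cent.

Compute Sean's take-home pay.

$1195.03

SIMPLE IRA contribution: $2351.33 × 0.065 = $152.84
457(b) deferral: $2351.33 × 0.057 = $134.03
Pre-tax total = $152.84 + $134.03 = $286.87
Taxable wages = $2351.33 − $286.87 = $2064.46
Federal withholding: $2064.46 × 0.258 = $532.63
OASDI: $2351.33 × 0.0563 = $132.38
State disability insurance: $2351.33 × 0.011 = $25.86
State unemployment insurance (employee share): $2351.33 × 0.0019 = $4.47
Group life insurance premium: $174.09
Total deductions = $152.84 + $134.03 + $532.63 + $132.38 + $25.86 + $4.47 + $174.09 = $1156.30
Net pay = $2351.33 − $1156.30 = $1195.03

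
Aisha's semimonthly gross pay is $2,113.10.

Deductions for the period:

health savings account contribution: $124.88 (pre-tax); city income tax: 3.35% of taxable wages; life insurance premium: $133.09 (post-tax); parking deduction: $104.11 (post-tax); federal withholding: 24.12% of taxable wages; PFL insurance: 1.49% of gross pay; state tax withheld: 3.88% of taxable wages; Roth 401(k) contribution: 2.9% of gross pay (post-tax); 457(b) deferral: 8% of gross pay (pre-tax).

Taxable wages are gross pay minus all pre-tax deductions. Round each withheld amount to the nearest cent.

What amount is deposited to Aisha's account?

Health savings account contribution: $124.88
457(b) deferral: $2,113.10 × 0.08 = $169.05
Pre-tax total = $124.88 + $169.05 = $293.93
Taxable wages = $2,113.10 − $293.93 = $1,819.17
Federal withholding: $1,819.17 × 0.2412 = $438.78
City income tax: $1,819.17 × 0.0335 = $60.94
State tax withheld: $1,819.17 × 0.0388 = $70.58
PFL insurance: $2,113.10 × 0.0149 = $31.49
Life insurance premium: $133.09
Parking deduction: $104.11
Roth 401(k) contribution: $2,113.10 × 0.029 = $61.28
Total deductions = $124.88 + $169.05 + $438.78 + $60.94 + $70.58 + $31.49 + $133.09 + $104.11 + $61.28 = $1,194.20
Net pay = $2,113.10 − $1,194.20 = $918.90

$918.90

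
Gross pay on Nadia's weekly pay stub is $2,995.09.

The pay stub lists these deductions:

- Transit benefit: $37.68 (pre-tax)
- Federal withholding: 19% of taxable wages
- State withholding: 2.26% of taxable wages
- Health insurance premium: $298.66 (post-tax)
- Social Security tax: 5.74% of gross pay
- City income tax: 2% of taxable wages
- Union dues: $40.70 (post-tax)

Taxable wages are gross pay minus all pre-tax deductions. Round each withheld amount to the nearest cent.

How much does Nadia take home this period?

Transit benefit: $37.68
Taxable wages = $2,995.09 − $37.68 = $2,957.41
State withholding: $2,957.41 × 0.0226 = $66.84
City income tax: $2,957.41 × 0.02 = $59.15
Federal withholding: $2,957.41 × 0.19 = $561.91
Social Security tax: $2,995.09 × 0.0574 = $171.92
Health insurance premium: $298.66
Union dues: $40.70
Total deductions = $37.68 + $66.84 + $59.15 + $561.91 + $171.92 + $298.66 + $40.70 = $1,236.86
Net pay = $2,995.09 − $1,236.86 = $1,758.23

$1,758.23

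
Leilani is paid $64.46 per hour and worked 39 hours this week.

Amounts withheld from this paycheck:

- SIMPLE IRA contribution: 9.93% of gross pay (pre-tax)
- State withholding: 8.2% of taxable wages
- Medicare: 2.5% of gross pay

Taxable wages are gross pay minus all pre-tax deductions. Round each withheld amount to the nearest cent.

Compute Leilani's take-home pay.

Gross pay: 39 × $64.46 = $2513.94
SIMPLE IRA contribution: $2513.94 × 0.0993 = $249.63
Taxable wages = $2513.94 − $249.63 = $2264.31
State withholding: $2264.31 × 0.082 = $185.67
Medicare: $2513.94 × 0.025 = $62.85
Total deductions = $249.63 + $185.67 + $62.85 = $498.15
Net pay = $2513.94 − $498.15 = $2015.79

$2015.79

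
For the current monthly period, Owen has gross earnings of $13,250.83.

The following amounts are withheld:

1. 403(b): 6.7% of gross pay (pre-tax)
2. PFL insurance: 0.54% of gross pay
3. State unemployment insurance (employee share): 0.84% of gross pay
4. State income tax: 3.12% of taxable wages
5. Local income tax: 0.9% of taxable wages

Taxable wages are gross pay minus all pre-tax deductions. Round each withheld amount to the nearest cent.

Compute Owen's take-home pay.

403(b): $13,250.83 × 0.067 = $887.81
Taxable wages = $13,250.83 − $887.81 = $12,363.02
State income tax: $12,363.02 × 0.0312 = $385.73
Local income tax: $12,363.02 × 0.009 = $111.27
PFL insurance: $13,250.83 × 0.0054 = $71.55
State unemployment insurance (employee share): $13,250.83 × 0.0084 = $111.31
Total deductions = $887.81 + $385.73 + $111.27 + $71.55 + $111.31 = $1,567.67
Net pay = $13,250.83 − $1,567.67 = $11,683.16

$11,683.16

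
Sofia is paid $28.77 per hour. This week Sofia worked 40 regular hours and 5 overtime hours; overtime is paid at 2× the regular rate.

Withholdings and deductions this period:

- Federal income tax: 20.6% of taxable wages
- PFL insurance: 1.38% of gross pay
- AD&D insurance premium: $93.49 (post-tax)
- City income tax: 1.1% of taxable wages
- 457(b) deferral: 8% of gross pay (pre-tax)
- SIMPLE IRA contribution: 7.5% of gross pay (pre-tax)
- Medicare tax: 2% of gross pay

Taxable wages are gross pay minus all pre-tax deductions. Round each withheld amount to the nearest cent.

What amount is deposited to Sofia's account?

$809.65

Regular pay: 40 × $28.77 = $1,150.80
Overtime pay: 5 × $28.77 × 2 = $287.70
Gross pay = $1,150.80 + $287.70 = $1,438.50
SIMPLE IRA contribution: $1,438.50 × 0.075 = $107.89
457(b) deferral: $1,438.50 × 0.08 = $115.08
Pre-tax total = $107.89 + $115.08 = $222.97
Taxable wages = $1,438.50 − $222.97 = $1,215.53
City income tax: $1,215.53 × 0.011 = $13.37
Federal income tax: $1,215.53 × 0.206 = $250.40
Medicare tax: $1,438.50 × 0.02 = $28.77
PFL insurance: $1,438.50 × 0.0138 = $19.85
AD&D insurance premium: $93.49
Total deductions = $107.89 + $115.08 + $13.37 + $250.40 + $28.77 + $19.85 + $93.49 = $628.85
Net pay = $1,438.50 − $628.85 = $809.65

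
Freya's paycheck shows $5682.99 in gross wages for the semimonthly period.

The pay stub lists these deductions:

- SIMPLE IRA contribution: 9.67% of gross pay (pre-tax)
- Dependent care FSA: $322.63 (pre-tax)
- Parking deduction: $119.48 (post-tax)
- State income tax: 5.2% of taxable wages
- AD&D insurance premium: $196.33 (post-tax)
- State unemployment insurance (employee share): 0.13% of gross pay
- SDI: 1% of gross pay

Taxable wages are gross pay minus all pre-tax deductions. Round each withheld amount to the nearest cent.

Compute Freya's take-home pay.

$4180.62

Dependent care FSA: $322.63
SIMPLE IRA contribution: $5682.99 × 0.0967 = $549.55
Pre-tax total = $322.63 + $549.55 = $872.18
Taxable wages = $5682.99 − $872.18 = $4810.81
State income tax: $4810.81 × 0.052 = $250.16
State unemployment insurance (employee share): $5682.99 × 0.0013 = $7.39
SDI: $5682.99 × 0.01 = $56.83
AD&D insurance premium: $196.33
Parking deduction: $119.48
Total deductions = $322.63 + $549.55 + $250.16 + $7.39 + $56.83 + $196.33 + $119.48 = $1502.37
Net pay = $5682.99 − $1502.37 = $4180.62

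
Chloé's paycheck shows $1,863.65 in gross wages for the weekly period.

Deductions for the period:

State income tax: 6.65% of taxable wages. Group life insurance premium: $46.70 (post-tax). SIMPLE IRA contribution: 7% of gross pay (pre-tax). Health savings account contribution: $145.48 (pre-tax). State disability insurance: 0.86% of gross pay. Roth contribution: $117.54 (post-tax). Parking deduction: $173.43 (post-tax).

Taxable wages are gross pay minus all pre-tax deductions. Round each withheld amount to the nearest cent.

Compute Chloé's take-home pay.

$1,128.43

Health savings account contribution: $145.48
SIMPLE IRA contribution: $1,863.65 × 0.07 = $130.46
Pre-tax total = $145.48 + $130.46 = $275.94
Taxable wages = $1,863.65 − $275.94 = $1,587.71
State income tax: $1,587.71 × 0.0665 = $105.58
State disability insurance: $1,863.65 × 0.0086 = $16.03
Roth contribution: $117.54
Group life insurance premium: $46.70
Parking deduction: $173.43
Total deductions = $145.48 + $130.46 + $105.58 + $16.03 + $117.54 + $46.70 + $173.43 = $735.22
Net pay = $1,863.65 − $735.22 = $1,128.43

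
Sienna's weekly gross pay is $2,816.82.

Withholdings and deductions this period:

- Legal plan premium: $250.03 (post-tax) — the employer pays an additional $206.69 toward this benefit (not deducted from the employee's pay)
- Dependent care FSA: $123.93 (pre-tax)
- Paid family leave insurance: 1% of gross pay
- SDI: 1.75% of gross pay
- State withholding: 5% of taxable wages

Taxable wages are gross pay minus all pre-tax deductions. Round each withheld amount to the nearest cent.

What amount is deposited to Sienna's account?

$2,230.76

Dependent care FSA: $123.93
Taxable wages = $2,816.82 − $123.93 = $2,692.89
State withholding: $2,692.89 × 0.05 = $134.64
SDI: $2,816.82 × 0.0175 = $49.29
Paid family leave insurance: $2,816.82 × 0.01 = $28.17
Legal plan premium: $250.03
(Employer's $206.69 toward legal plan premium is not withheld from the employee.)
Total deductions = $123.93 + $134.64 + $49.29 + $28.17 + $250.03 = $586.06
Net pay = $2,816.82 − $586.06 = $2,230.76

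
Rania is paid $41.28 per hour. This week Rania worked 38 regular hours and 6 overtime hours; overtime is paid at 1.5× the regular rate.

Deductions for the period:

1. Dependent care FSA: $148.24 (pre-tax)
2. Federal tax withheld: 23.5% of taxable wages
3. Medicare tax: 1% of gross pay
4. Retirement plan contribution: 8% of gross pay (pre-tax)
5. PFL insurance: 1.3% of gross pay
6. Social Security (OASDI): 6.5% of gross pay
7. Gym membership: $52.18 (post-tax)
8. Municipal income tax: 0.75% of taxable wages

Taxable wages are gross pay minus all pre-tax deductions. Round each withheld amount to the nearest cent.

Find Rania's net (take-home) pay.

Regular pay: 38 × $41.28 = $1,568.64
Overtime pay: 6 × $41.28 × 1.5 = $371.52
Gross pay = $1,568.64 + $371.52 = $1,940.16
Retirement plan contribution: $1,940.16 × 0.08 = $155.21
Dependent care FSA: $148.24
Pre-tax total = $155.21 + $148.24 = $303.45
Taxable wages = $1,940.16 − $303.45 = $1,636.71
Federal tax withheld: $1,636.71 × 0.235 = $384.63
Municipal income tax: $1,636.71 × 0.0075 = $12.28
Social Security (OASDI): $1,940.16 × 0.065 = $126.11
Medicare tax: $1,940.16 × 0.01 = $19.40
PFL insurance: $1,940.16 × 0.013 = $25.22
Gym membership: $52.18
Total deductions = $155.21 + $148.24 + $384.63 + $12.28 + $126.11 + $19.40 + $25.22 + $52.18 = $923.27
Net pay = $1,940.16 − $923.27 = $1,016.89

$1,016.89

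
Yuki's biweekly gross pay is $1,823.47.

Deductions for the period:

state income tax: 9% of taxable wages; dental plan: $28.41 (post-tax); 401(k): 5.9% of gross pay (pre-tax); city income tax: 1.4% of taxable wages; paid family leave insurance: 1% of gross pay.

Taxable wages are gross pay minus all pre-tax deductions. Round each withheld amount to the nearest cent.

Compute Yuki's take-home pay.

$1,490.80

401(k): $1,823.47 × 0.059 = $107.58
Taxable wages = $1,823.47 − $107.58 = $1,715.89
State income tax: $1,715.89 × 0.09 = $154.43
City income tax: $1,715.89 × 0.014 = $24.02
Paid family leave insurance: $1,823.47 × 0.01 = $18.23
Dental plan: $28.41
Total deductions = $107.58 + $154.43 + $24.02 + $18.23 + $28.41 = $332.67
Net pay = $1,823.47 − $332.67 = $1,490.80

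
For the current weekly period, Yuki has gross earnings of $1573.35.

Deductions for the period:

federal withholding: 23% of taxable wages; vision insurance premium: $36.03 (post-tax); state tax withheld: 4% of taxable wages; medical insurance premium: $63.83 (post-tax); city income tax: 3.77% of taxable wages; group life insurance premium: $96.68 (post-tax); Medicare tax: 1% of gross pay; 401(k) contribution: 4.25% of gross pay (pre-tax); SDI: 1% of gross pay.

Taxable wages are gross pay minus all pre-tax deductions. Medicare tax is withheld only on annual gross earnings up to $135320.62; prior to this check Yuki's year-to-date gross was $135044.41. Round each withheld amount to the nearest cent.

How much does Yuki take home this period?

$827.91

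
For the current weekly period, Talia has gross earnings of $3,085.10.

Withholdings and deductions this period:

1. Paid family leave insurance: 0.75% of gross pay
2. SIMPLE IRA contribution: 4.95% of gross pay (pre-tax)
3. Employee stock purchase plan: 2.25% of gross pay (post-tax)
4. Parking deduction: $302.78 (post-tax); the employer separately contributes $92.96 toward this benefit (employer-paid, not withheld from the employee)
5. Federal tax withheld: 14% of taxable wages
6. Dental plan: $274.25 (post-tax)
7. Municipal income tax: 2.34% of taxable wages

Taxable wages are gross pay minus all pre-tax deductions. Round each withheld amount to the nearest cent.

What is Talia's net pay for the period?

$1,783.66

SIMPLE IRA contribution: $3,085.10 × 0.0495 = $152.71
Taxable wages = $3,085.10 − $152.71 = $2,932.39
Municipal income tax: $2,932.39 × 0.0234 = $68.62
Federal tax withheld: $2,932.39 × 0.14 = $410.53
Paid family leave insurance: $3,085.10 × 0.0075 = $23.14
Parking deduction: $302.78
Dental plan: $274.25
Employee stock purchase plan: $3,085.10 × 0.0225 = $69.41
(Employer's $92.96 toward parking deduction is not withheld from the employee.)
Total deductions = $152.71 + $68.62 + $410.53 + $23.14 + $302.78 + $274.25 + $69.41 = $1,301.44
Net pay = $3,085.10 − $1,301.44 = $1,783.66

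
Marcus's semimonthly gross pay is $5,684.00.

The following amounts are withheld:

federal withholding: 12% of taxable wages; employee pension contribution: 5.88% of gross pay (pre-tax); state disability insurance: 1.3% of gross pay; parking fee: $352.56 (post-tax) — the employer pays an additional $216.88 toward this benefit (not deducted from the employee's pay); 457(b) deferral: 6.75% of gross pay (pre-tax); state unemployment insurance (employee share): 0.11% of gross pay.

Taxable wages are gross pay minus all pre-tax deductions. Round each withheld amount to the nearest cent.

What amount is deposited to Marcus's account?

$3,937.48

Employee pension contribution: $5,684.00 × 0.0588 = $334.22
457(b) deferral: $5,684.00 × 0.0675 = $383.67
Pre-tax total = $334.22 + $383.67 = $717.89
Taxable wages = $5,684.00 − $717.89 = $4,966.11
Federal withholding: $4,966.11 × 0.12 = $595.93
State disability insurance: $5,684.00 × 0.013 = $73.89
State unemployment insurance (employee share): $5,684.00 × 0.0011 = $6.25
Parking fee: $352.56
(Employer's $216.88 toward parking fee is not withheld from the employee.)
Total deductions = $334.22 + $383.67 + $595.93 + $73.89 + $6.25 + $352.56 = $1,746.52
Net pay = $5,684.00 − $1,746.52 = $3,937.48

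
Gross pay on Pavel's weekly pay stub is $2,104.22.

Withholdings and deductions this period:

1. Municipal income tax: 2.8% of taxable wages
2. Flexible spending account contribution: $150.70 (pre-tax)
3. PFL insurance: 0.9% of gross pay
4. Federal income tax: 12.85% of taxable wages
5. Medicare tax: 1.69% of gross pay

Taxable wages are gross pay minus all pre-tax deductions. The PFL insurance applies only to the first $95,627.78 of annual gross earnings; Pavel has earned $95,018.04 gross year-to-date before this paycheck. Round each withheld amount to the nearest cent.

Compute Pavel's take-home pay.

$1,606.74

Flexible spending account contribution: $150.70
Taxable wages = $2,104.22 − $150.70 = $1,953.52
Federal income tax: $1,953.52 × 0.1285 = $251.03
Municipal income tax: $1,953.52 × 0.028 = $54.70
Medicare tax: $2,104.22 × 0.0169 = $35.56
PFL insurance: only $95,627.78 − $95,018.04 = $609.74 of this check is subject → $609.74 × 0.009 = $5.49
Total deductions = $150.70 + $251.03 + $54.70 + $35.56 + $5.49 = $497.48
Net pay = $2,104.22 − $497.48 = $1,606.74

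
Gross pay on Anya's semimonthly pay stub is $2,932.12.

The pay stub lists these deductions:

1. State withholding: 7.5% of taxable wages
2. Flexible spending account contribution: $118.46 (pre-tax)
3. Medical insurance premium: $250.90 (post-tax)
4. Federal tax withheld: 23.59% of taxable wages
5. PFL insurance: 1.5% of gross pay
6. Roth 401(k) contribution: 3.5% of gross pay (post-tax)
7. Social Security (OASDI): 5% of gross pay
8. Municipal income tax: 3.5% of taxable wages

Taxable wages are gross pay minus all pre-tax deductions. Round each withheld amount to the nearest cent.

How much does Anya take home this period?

Flexible spending account contribution: $118.46
Taxable wages = $2,932.12 − $118.46 = $2,813.66
Federal tax withheld: $2,813.66 × 0.2359 = $663.74
Municipal income tax: $2,813.66 × 0.035 = $98.48
State withholding: $2,813.66 × 0.075 = $211.02
Social Security (OASDI): $2,932.12 × 0.05 = $146.61
PFL insurance: $2,932.12 × 0.015 = $43.98
Medical insurance premium: $250.90
Roth 401(k) contribution: $2,932.12 × 0.035 = $102.62
Total deductions = $118.46 + $663.74 + $98.48 + $211.02 + $146.61 + $43.98 + $250.90 + $102.62 = $1,635.81
Net pay = $2,932.12 − $1,635.81 = $1,296.31

$1,296.31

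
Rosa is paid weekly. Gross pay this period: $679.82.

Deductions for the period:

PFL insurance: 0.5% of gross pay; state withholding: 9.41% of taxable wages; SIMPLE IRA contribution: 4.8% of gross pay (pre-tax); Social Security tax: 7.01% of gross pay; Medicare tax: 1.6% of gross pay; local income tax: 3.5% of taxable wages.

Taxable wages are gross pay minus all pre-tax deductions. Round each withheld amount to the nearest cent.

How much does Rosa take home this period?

$501.70

SIMPLE IRA contribution: $679.82 × 0.048 = $32.63
Taxable wages = $679.82 − $32.63 = $647.19
Local income tax: $647.19 × 0.035 = $22.65
State withholding: $647.19 × 0.0941 = $60.90
Medicare tax: $679.82 × 0.016 = $10.88
Social Security tax: $679.82 × 0.0701 = $47.66
PFL insurance: $679.82 × 0.005 = $3.40
Total deductions = $32.63 + $22.65 + $60.90 + $10.88 + $47.66 + $3.40 = $178.12
Net pay = $679.82 − $178.12 = $501.70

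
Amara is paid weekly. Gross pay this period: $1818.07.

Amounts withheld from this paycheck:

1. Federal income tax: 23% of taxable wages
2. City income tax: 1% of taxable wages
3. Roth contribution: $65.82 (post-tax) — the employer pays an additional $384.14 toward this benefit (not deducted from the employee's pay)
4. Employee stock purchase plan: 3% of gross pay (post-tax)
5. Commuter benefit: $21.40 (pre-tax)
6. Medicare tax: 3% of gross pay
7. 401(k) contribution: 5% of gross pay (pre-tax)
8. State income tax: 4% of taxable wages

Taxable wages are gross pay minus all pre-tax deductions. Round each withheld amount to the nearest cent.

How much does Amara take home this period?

$1053.25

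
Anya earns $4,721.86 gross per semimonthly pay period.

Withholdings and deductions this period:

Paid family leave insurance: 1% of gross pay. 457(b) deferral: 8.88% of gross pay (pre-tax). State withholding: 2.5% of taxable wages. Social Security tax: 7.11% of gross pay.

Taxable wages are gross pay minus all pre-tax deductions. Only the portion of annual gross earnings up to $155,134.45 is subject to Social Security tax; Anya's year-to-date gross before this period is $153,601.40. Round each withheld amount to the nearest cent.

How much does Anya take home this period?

457(b) deferral: $4,721.86 × 0.0888 = $419.30
Taxable wages = $4,721.86 − $419.30 = $4,302.56
State withholding: $4,302.56 × 0.025 = $107.56
Paid family leave insurance: $4,721.86 × 0.01 = $47.22
Social Security tax: only $155,134.45 − $153,601.40 = $1,533.05 of this check is subject → $1,533.05 × 0.0711 = $109.00
Total deductions = $419.30 + $107.56 + $47.22 + $109.00 = $683.08
Net pay = $4,721.86 − $683.08 = $4,038.78

$4,038.78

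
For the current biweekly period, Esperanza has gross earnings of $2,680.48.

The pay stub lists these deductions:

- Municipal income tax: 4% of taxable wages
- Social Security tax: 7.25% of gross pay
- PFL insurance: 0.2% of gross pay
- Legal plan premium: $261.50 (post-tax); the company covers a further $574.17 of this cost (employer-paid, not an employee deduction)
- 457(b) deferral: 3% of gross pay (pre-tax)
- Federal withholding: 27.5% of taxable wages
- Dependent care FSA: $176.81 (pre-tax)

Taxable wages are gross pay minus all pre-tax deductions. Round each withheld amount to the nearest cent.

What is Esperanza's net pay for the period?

$1,198.74

Dependent care FSA: $176.81
457(b) deferral: $2,680.48 × 0.03 = $80.41
Pre-tax total = $176.81 + $80.41 = $257.22
Taxable wages = $2,680.48 − $257.22 = $2,423.26
Federal withholding: $2,423.26 × 0.275 = $666.40
Municipal income tax: $2,423.26 × 0.04 = $96.93
PFL insurance: $2,680.48 × 0.002 = $5.36
Social Security tax: $2,680.48 × 0.0725 = $194.33
Legal plan premium: $261.50
(Employer's $574.17 toward legal plan premium is not withheld from the employee.)
Total deductions = $176.81 + $80.41 + $666.40 + $96.93 + $5.36 + $194.33 + $261.50 = $1,481.74
Net pay = $2,680.48 − $1,481.74 = $1,198.74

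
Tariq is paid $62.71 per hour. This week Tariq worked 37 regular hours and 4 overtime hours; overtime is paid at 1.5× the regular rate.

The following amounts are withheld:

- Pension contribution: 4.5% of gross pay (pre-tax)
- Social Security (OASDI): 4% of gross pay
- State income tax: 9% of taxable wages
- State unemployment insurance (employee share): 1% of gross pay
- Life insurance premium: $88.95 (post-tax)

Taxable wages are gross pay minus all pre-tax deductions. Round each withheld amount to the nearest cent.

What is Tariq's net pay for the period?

Regular pay: 37 × $62.71 = $2320.27
Overtime pay: 4 × $62.71 × 1.5 = $376.26
Gross pay = $2320.27 + $376.26 = $2696.53
Pension contribution: $2696.53 × 0.045 = $121.34
Taxable wages = $2696.53 − $121.34 = $2575.19
State income tax: $2575.19 × 0.09 = $231.77
Social Security (OASDI): $2696.53 × 0.04 = $107.86
State unemployment insurance (employee share): $2696.53 × 0.01 = $26.97
Life insurance premium: $88.95
Total deductions = $121.34 + $231.77 + $107.86 + $26.97 + $88.95 = $576.89
Net pay = $2696.53 − $576.89 = $2119.64

$2119.64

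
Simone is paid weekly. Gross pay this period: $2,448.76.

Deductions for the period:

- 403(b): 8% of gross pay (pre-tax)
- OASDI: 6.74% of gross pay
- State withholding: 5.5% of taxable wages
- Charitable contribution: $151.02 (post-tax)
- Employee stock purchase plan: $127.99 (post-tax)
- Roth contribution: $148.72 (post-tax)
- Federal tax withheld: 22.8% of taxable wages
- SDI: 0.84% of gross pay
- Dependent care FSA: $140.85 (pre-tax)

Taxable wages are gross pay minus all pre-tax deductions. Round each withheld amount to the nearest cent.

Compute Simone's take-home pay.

$900.96

403(b): $2,448.76 × 0.08 = $195.90
Dependent care FSA: $140.85
Pre-tax total = $195.90 + $140.85 = $336.75
Taxable wages = $2,448.76 − $336.75 = $2,112.01
State withholding: $2,112.01 × 0.055 = $116.16
Federal tax withheld: $2,112.01 × 0.228 = $481.54
SDI: $2,448.76 × 0.0084 = $20.57
OASDI: $2,448.76 × 0.0674 = $165.05
Employee stock purchase plan: $127.99
Roth contribution: $148.72
Charitable contribution: $151.02
Total deductions = $195.90 + $140.85 + $116.16 + $481.54 + $20.57 + $165.05 + $127.99 + $148.72 + $151.02 = $1,547.80
Net pay = $2,448.76 − $1,547.80 = $900.96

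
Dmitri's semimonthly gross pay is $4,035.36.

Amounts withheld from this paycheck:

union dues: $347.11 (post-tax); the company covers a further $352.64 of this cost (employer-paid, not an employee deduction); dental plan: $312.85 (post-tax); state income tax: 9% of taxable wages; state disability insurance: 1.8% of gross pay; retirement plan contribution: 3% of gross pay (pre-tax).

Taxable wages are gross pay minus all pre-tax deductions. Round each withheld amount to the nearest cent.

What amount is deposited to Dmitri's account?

Retirement plan contribution: $4,035.36 × 0.03 = $121.06
Taxable wages = $4,035.36 − $121.06 = $3,914.30
State income tax: $3,914.30 × 0.09 = $352.29
State disability insurance: $4,035.36 × 0.018 = $72.64
Dental plan: $312.85
Union dues: $347.11
(Employer's $352.64 toward union dues is not withheld from the employee.)
Total deductions = $121.06 + $352.29 + $72.64 + $312.85 + $347.11 = $1,205.95
Net pay = $4,035.36 − $1,205.95 = $2,829.41

$2,829.41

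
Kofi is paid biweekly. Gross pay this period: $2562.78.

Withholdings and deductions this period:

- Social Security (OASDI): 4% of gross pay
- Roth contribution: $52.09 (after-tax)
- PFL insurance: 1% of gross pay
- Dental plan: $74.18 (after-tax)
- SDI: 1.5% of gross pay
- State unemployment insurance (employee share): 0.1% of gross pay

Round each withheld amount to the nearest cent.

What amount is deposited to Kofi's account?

Social Security (OASDI): $2562.78 × 0.04 = $102.51
State unemployment insurance (employee share): $2562.78 × 0.001 = $2.56
SDI: $2562.78 × 0.015 = $38.44
PFL insurance: $2562.78 × 0.01 = $25.63
Roth contribution: $52.09
Dental plan: $74.18
Total deductions = $102.51 + $2.56 + $38.44 + $25.63 + $52.09 + $74.18 = $295.41
Net pay = $2562.78 − $295.41 = $2267.37

$2267.37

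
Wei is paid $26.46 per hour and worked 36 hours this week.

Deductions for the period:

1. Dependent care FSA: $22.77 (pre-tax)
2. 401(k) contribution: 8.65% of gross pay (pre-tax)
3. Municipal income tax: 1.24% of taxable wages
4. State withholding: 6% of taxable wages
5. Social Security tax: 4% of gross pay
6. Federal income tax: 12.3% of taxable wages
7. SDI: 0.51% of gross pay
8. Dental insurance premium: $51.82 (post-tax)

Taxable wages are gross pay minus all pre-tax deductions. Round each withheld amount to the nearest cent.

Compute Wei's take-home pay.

Gross pay: 36 × $26.46 = $952.56
401(k) contribution: $952.56 × 0.0865 = $82.40
Dependent care FSA: $22.77
Pre-tax total = $82.40 + $22.77 = $105.17
Taxable wages = $952.56 − $105.17 = $847.39
Municipal income tax: $847.39 × 0.0124 = $10.51
State withholding: $847.39 × 0.06 = $50.84
Federal income tax: $847.39 × 0.123 = $104.23
SDI: $952.56 × 0.0051 = $4.86
Social Security tax: $952.56 × 0.04 = $38.10
Dental insurance premium: $51.82
Total deductions = $82.40 + $22.77 + $10.51 + $50.84 + $104.23 + $4.86 + $38.10 + $51.82 = $365.53
Net pay = $952.56 − $365.53 = $587.03

$587.03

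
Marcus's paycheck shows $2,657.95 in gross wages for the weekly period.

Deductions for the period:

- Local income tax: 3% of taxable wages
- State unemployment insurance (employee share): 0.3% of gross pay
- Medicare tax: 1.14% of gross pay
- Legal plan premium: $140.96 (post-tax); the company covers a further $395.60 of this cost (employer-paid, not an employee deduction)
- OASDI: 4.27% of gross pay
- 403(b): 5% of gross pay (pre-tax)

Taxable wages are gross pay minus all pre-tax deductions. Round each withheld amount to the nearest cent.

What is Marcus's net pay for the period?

$2,156.58

403(b): $2,657.95 × 0.05 = $132.90
Taxable wages = $2,657.95 − $132.90 = $2,525.05
Local income tax: $2,525.05 × 0.03 = $75.75
OASDI: $2,657.95 × 0.0427 = $113.49
Medicare tax: $2,657.95 × 0.0114 = $30.30
State unemployment insurance (employee share): $2,657.95 × 0.003 = $7.97
Legal plan premium: $140.96
(Employer's $395.60 toward legal plan premium is not withheld from the employee.)
Total deductions = $132.90 + $75.75 + $113.49 + $30.30 + $7.97 + $140.96 = $501.37
Net pay = $2,657.95 − $501.37 = $2,156.58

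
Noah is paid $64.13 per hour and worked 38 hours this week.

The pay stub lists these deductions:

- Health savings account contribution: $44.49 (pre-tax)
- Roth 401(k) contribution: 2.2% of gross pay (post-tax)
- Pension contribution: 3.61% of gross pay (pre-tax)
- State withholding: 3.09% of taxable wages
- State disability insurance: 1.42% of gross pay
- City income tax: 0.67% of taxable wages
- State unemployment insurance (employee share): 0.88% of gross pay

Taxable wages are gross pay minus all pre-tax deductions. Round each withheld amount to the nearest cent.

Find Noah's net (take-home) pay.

$2,108.17

Gross pay: 38 × $64.13 = $2,436.94
Health savings account contribution: $44.49
Pension contribution: $2,436.94 × 0.0361 = $87.97
Pre-tax total = $44.49 + $87.97 = $132.46
Taxable wages = $2,436.94 − $132.46 = $2,304.48
City income tax: $2,304.48 × 0.0067 = $15.44
State withholding: $2,304.48 × 0.0309 = $71.21
State disability insurance: $2,436.94 × 0.0142 = $34.60
State unemployment insurance (employee share): $2,436.94 × 0.0088 = $21.45
Roth 401(k) contribution: $2,436.94 × 0.022 = $53.61
Total deductions = $44.49 + $87.97 + $15.44 + $71.21 + $34.60 + $21.45 + $53.61 = $328.77
Net pay = $2,436.94 − $328.77 = $2,108.17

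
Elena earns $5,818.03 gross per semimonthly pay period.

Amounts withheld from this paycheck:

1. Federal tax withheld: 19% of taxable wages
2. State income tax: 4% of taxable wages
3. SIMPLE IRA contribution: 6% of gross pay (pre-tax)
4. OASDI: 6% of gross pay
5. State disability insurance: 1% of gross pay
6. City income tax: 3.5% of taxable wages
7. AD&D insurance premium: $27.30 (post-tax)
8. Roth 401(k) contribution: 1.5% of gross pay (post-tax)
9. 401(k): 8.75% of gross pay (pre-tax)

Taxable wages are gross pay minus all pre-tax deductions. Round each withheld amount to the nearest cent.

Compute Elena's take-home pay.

$3,123.67

401(k): $5,818.03 × 0.0875 = $509.08
SIMPLE IRA contribution: $5,818.03 × 0.06 = $349.08
Pre-tax total = $509.08 + $349.08 = $858.16
Taxable wages = $5,818.03 − $858.16 = $4,959.87
State income tax: $4,959.87 × 0.04 = $198.39
City income tax: $4,959.87 × 0.035 = $173.60
Federal tax withheld: $4,959.87 × 0.19 = $942.38
State disability insurance: $5,818.03 × 0.01 = $58.18
OASDI: $5,818.03 × 0.06 = $349.08
Roth 401(k) contribution: $5,818.03 × 0.015 = $87.27
AD&D insurance premium: $27.30
Total deductions = $509.08 + $349.08 + $198.39 + $173.60 + $942.38 + $58.18 + $349.08 + $87.27 + $27.30 = $2,694.36
Net pay = $5,818.03 − $2,694.36 = $3,123.67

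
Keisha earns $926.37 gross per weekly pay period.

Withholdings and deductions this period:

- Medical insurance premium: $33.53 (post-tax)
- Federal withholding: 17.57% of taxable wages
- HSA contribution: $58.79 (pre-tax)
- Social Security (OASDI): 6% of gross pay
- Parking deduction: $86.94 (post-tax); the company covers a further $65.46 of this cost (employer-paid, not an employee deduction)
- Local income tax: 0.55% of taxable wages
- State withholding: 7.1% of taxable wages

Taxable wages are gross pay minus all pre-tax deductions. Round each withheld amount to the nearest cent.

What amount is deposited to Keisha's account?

$472.73

HSA contribution: $58.79
Taxable wages = $926.37 − $58.79 = $867.58
Federal withholding: $867.58 × 0.1757 = $152.43
Local income tax: $867.58 × 0.0055 = $4.77
State withholding: $867.58 × 0.071 = $61.60
Social Security (OASDI): $926.37 × 0.06 = $55.58
Parking deduction: $86.94
Medical insurance premium: $33.53
(Employer's $65.46 toward parking deduction is not withheld from the employee.)
Total deductions = $58.79 + $152.43 + $4.77 + $61.60 + $55.58 + $86.94 + $33.53 = $453.64
Net pay = $926.37 − $453.64 = $472.73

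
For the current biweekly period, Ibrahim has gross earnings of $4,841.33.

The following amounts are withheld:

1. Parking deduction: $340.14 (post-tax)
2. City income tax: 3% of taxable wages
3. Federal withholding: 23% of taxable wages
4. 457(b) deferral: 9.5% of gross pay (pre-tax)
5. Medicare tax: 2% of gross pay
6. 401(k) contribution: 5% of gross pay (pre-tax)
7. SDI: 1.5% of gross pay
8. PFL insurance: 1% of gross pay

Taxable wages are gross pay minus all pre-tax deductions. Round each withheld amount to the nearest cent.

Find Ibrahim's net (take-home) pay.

$2,505.10

401(k) contribution: $4,841.33 × 0.05 = $242.07
457(b) deferral: $4,841.33 × 0.095 = $459.93
Pre-tax total = $242.07 + $459.93 = $702.00
Taxable wages = $4,841.33 − $702.00 = $4,139.33
Federal withholding: $4,139.33 × 0.23 = $952.05
City income tax: $4,139.33 × 0.03 = $124.18
SDI: $4,841.33 × 0.015 = $72.62
PFL insurance: $4,841.33 × 0.01 = $48.41
Medicare tax: $4,841.33 × 0.02 = $96.83
Parking deduction: $340.14
Total deductions = $242.07 + $459.93 + $952.05 + $124.18 + $72.62 + $48.41 + $96.83 + $340.14 = $2,336.23
Net pay = $4,841.33 − $2,336.23 = $2,505.10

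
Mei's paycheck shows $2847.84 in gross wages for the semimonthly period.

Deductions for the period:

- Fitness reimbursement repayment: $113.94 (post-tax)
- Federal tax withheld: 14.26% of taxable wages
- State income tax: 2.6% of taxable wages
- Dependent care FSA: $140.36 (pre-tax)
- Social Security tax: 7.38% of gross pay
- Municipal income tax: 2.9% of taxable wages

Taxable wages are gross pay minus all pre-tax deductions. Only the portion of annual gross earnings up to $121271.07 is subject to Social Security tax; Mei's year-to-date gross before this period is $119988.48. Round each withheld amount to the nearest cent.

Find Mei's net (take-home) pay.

$1963.88

Dependent care FSA: $140.36
Taxable wages = $2847.84 − $140.36 = $2707.48
Municipal income tax: $2707.48 × 0.029 = $78.52
State income tax: $2707.48 × 0.026 = $70.39
Federal tax withheld: $2707.48 × 0.1426 = $386.09
Social Security tax: only $121271.07 − $119988.48 = $1282.59 of this check is subject → $1282.59 × 0.0738 = $94.66
Fitness reimbursement repayment: $113.94
Total deductions = $140.36 + $78.52 + $70.39 + $386.09 + $94.66 + $113.94 = $883.96
Net pay = $2847.84 − $883.96 = $1963.88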